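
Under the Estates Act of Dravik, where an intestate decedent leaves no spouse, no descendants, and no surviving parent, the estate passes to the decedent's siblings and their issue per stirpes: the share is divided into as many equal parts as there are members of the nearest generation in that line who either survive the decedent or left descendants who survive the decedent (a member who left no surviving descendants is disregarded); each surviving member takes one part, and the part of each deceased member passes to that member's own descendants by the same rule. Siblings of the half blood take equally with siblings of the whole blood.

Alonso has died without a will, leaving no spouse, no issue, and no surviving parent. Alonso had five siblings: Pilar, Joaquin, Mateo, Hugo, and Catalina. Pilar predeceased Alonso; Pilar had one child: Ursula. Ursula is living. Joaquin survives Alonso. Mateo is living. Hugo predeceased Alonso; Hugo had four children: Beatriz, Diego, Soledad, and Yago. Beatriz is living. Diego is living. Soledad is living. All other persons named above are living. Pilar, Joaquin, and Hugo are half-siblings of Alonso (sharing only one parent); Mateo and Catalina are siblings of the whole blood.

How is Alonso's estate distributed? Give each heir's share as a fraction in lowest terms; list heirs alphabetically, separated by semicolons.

No spouse, descendants, or parent survives, so the estate passes to Alonso's siblings per stirpes.
Half-blood and whole-blood siblings take equally under the stated rule.
The estate is divided into 5 equal shares of 1/5 among Pilar, Joaquin, Mateo, Hugo, Catalina.
Pilar predeceased; the 1/5 allotted to Pilar's branch passes to Pilar's issue by representation.
Ursula is the sole taker at this level and receives the full 1/5.
Joaquin is living and takes 1/5.
Mateo is living and takes 1/5.
Hugo predeceased; the 1/5 allotted to Hugo's branch passes to Hugo's issue by representation.
The 1/5 is divided into 4 equal shares of 1/20 among Beatriz, Diego, Soledad, Yago.
Beatriz is living and takes 1/20.
Diego is living and takes 1/20.
Soledad is living and takes 1/20.
Yago is living and takes 1/20.
Catalina is living and takes 1/5.

Beatriz 1/20; Catalina 1/5; Diego 1/20; Joaquin 1/5; Mateo 1/5; Soledad 1/20; Ursula 1/5; Yago 1/20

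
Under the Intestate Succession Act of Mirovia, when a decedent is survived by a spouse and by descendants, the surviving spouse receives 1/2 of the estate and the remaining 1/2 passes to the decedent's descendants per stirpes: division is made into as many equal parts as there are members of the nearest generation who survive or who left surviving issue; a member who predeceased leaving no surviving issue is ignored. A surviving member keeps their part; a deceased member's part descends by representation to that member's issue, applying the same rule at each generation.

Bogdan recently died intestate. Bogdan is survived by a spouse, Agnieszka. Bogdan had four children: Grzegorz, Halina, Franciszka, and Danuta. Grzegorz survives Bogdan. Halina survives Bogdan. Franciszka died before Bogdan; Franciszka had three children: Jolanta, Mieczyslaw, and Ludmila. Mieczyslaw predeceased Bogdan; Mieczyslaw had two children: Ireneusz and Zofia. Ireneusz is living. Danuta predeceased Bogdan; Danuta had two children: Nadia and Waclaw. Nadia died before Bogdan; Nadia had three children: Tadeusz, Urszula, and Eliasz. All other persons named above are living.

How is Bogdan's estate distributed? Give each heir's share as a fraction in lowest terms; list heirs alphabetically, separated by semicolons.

Agnieszka 1/2; Eliasz 1/48; Grzegorz 1/8; Halina 1/8; Ireneusz 1/48; Jolanta 1/24; Ludmila 1/24; Tadeusz 1/48; Urszula 1/48; Waclaw 1/16; Zofia 1/48

Agnieszka, as surviving spouse, takes 1/2.
The remaining 1/2 passes to Bogdan's descendants per stirpes.
The 1/2 is divided into 4 equal shares of 1/8 among Grzegorz, Halina, Franciszka, Danuta.
Grzegorz is living and takes 1/8.
Halina is living and takes 1/8.
Franciszka predeceased; the 1/8 allotted to Franciszka's branch passes to Franciszka's issue by representation.
The 1/8 is divided into 3 equal shares of 1/24 among Jolanta, Mieczyslaw, Ludmila.
Jolanta is living and takes 1/24.
Mieczyslaw predeceased; the 1/24 allotted to Mieczyslaw's branch passes to Mieczyslaw's issue by representation.
The 1/24 is divided into 2 equal shares of 1/48 among Ireneusz, Zofia.
Ireneusz is living and takes 1/48.
Zofia is living and takes 1/48.
Ludmila is living and takes 1/24.
Danuta predeceased; the 1/8 allotted to Danuta's branch passes to Danuta's issue by representation.
The 1/8 is divided into 2 equal shares of 1/16 among Nadia, Waclaw.
Nadia predeceased; the 1/16 allotted to Nadia's branch passes to Nadia's issue by representation.
The 1/16 is divided into 3 equal shares of 1/48 among Tadeusz, Urszula, Eliasz.
Tadeusz is living and takes 1/48.
Urszula is living and takes 1/48.
Eliasz is living and takes 1/48.
Waclaw is living and takes 1/16.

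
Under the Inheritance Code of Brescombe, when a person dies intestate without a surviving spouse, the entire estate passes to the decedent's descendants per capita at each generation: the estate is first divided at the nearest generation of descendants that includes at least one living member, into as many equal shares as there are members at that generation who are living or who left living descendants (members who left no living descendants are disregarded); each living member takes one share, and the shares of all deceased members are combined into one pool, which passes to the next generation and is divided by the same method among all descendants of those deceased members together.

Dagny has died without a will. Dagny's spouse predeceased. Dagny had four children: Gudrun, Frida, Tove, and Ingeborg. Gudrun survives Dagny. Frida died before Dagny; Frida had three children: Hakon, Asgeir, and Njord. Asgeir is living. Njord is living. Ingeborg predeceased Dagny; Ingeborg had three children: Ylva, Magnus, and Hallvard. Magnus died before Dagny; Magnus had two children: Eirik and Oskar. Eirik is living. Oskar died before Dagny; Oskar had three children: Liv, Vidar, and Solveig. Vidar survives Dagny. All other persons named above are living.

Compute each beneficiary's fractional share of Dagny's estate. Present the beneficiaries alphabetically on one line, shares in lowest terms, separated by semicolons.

There is no surviving spouse, so the entire estate passes to Dagny's descendants per capita at each generation.
At generation 1 (Gudrun, Frida, Tove, Ingeborg) there are 4 shares of (1)/4 = 1/4 each.
Living: Gudrun and Tove — each takes 1/4.
Deceased: Frida and Ingeborg. Their combined 1/2 is pooled and carried to generation 2.
At generation 2 (Hakon, Asgeir, Njord, Ylva, Magnus, Hallvard) there are 6 shares of (1/2)/6 = 1/12 each.
Living: Hakon, Asgeir, Njord, Ylva, and Hallvard — each takes 1/12.
Deceased: Magnus. That 1/12 share is carried to generation 3.
At generation 3 (Eirik, Oskar) there are 2 shares of (1/12)/2 = 1/24 each.
Living: Eirik — each takes 1/24.
Deceased: Oskar. That 1/24 share is carried to generation 4.
At generation 4 (Liv, Vidar, Solveig) there are 3 shares of (1/24)/3 = 1/72 each.
Living: Liv, Vidar, and Solveig — each takes 1/72.

Asgeir 1/12; Eirik 1/24; Gudrun 1/4; Hakon 1/12; Hallvard 1/12; Liv 1/72; Njord 1/12; Solveig 1/72; Tove 1/4; Vidar 1/72; Ylva 1/12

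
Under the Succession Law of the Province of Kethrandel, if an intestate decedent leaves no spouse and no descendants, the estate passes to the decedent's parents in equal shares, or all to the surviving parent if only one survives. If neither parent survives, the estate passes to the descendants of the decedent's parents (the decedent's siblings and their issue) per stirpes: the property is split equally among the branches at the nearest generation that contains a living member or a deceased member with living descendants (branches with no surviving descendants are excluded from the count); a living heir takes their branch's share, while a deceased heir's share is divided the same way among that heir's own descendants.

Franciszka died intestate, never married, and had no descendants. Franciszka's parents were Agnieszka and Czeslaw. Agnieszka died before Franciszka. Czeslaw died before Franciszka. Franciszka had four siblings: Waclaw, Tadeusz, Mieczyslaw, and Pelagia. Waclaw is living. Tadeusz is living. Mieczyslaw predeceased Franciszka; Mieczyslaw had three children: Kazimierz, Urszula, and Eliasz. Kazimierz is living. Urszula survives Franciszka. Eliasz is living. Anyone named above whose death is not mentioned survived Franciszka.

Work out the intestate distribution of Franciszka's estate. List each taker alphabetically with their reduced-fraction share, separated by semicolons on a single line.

Eliasz 1/12; Kazimierz 1/12; Pelagia 1/4; Tadeusz 1/4; Urszula 1/12; Waclaw 1/4

Neither parent survives and there are no descendants, so the estate passes to Franciszka's siblings and their issue per stirpes.
The estate is divided into 4 equal shares of 1/4 among Waclaw, Tadeusz, Mieczyslaw, Pelagia.
Waclaw is living and takes 1/4.
Tadeusz is living and takes 1/4.
Mieczyslaw predeceased; the 1/4 allotted to Mieczyslaw's branch passes to Mieczyslaw's issue by representation.
The 1/4 is divided into 3 equal shares of 1/12 among Kazimierz, Urszula, Eliasz.
Kazimierz is living and takes 1/12.
Urszula is living and takes 1/12.
Eliasz is living and takes 1/12.
Pelagia is living and takes 1/4.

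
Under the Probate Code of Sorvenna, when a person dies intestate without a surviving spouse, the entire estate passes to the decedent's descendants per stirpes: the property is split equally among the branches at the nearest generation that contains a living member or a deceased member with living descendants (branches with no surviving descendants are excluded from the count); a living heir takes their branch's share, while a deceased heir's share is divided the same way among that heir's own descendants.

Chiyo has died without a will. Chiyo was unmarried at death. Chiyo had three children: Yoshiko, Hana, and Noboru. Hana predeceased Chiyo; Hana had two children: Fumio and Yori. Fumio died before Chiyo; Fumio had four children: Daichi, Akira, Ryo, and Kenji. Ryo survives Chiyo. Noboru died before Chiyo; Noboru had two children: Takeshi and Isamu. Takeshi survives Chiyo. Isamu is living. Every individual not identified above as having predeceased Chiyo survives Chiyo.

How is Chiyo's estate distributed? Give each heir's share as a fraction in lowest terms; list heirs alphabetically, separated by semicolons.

There is no surviving spouse, so the entire estate passes to Chiyo's descendants per stirpes.
The estate is divided into 3 equal shares of 1/3 among Yoshiko, Hana, Noboru.
Yoshiko is living and takes 1/3.
Hana predeceased; the 1/3 allotted to Hana's branch passes to Hana's issue by representation.
The 1/3 is divided into 2 equal shares of 1/6 among Fumio, Yori.
Fumio predeceased; the 1/6 allotted to Fumio's branch passes to Fumio's issue by representation.
The 1/6 is divided into 4 equal shares of 1/24 among Daichi, Akira, Ryo, Kenji.
Daichi is living and takes 1/24.
Akira is living and takes 1/24.
Ryo is living and takes 1/24.
Kenji is living and takes 1/24.
Yori is living and takes 1/6.
Noboru predeceased; the 1/3 allotted to Noboru's branch passes to Noboru's issue by representation.
The 1/3 is divided into 2 equal shares of 1/6 among Takeshi, Isamu.
Takeshi is living and takes 1/6.
Isamu is living and takes 1/6.

Akira 1/24; Daichi 1/24; Isamu 1/6; Kenji 1/24; Ryo 1/24; Takeshi 1/6; Yori 1/6; Yoshiko 1/3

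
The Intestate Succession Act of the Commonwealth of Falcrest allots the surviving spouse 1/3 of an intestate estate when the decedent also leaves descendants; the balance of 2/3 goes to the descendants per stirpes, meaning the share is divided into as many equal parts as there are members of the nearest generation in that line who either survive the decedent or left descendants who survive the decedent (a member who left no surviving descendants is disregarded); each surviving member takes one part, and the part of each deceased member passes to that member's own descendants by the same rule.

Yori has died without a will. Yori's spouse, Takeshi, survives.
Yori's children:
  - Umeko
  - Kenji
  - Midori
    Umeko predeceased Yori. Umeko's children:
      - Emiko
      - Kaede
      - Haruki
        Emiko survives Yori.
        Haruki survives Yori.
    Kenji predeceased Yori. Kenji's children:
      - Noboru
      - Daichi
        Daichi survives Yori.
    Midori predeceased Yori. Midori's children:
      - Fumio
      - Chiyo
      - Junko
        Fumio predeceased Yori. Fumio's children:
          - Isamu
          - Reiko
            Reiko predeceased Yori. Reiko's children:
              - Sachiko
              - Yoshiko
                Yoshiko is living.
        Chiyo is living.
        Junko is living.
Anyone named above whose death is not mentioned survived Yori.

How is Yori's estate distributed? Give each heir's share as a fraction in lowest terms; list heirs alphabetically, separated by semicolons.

Chiyo 2/27; Daichi 1/9; Emiko 2/27; Haruki 2/27; Isamu 1/27; Junko 2/27; Kaede 2/27; Noboru 1/9; Sachiko 1/54; Takeshi 1/3; Yoshiko 1/54

Takeshi, as surviving spouse, takes 1/3.
The remaining 2/3 passes to Yori's descendants per stirpes.
The 2/3 is divided into 3 equal shares of 2/9 among Umeko, Kenji, Midori.
Umeko predeceased; the 2/9 allotted to Umeko's branch passes to Umeko's issue by representation.
The 2/9 is divided into 3 equal shares of 2/27 among Emiko, Kaede, Haruki.
Emiko is living and takes 2/27.
Kaede is living and takes 2/27.
Haruki is living and takes 2/27.
Kenji predeceased; the 2/9 allotted to Kenji's branch passes to Kenji's issue by representation.
The 2/9 is divided into 2 equal shares of 1/9 among Noboru, Daichi.
Noboru is living and takes 1/9.
Daichi is living and takes 1/9.
Midori predeceased; the 2/9 allotted to Midori's branch passes to Midori's issue by representation.
The 2/9 is divided into 3 equal shares of 2/27 among Fumio, Chiyo, Junko.
Fumio predeceased; the 2/27 allotted to Fumio's branch passes to Fumio's issue by representation.
The 2/27 is divided into 2 equal shares of 1/27 among Isamu, Reiko.
Isamu is living and takes 1/27.
Reiko predeceased; the 1/27 allotted to Reiko's branch passes to Reiko's issue by representation.
The 1/27 is divided into 2 equal shares of 1/54 among Sachiko, Yoshiko.
Sachiko is living and takes 1/54.
Yoshiko is living and takes 1/54.
Chiyo is living and takes 2/27.
Junko is living and takes 2/27.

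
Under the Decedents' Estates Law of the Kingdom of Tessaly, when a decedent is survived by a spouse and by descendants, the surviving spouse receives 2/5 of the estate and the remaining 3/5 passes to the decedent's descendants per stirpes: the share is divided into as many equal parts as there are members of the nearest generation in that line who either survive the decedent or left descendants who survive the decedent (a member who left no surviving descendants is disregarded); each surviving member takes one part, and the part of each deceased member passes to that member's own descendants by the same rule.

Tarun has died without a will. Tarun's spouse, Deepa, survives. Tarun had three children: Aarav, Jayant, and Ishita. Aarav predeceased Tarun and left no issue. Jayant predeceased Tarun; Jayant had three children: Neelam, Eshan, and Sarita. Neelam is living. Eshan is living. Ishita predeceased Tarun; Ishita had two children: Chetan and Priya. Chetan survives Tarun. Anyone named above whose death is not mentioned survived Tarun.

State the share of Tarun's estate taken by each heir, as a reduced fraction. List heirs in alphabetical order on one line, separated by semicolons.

Chetan 3/20; Deepa 2/5; Eshan 1/10; Neelam 1/10; Priya 3/20; Sarita 1/10

Deepa, as surviving spouse, takes 2/5.
The remaining 3/5 passes to Tarun's descendants per stirpes.
Aarav left no surviving issue, so that branch lapses and is disregarded.
The 3/5 is divided into 2 equal shares of 3/10 among Jayant, Ishita.
Jayant predeceased; the 3/10 allotted to Jayant's branch passes to Jayant's issue by representation.
The 3/10 is divided into 3 equal shares of 1/10 among Neelam, Eshan, Sarita.
Neelam is living and takes 1/10.
Eshan is living and takes 1/10.
Sarita is living and takes 1/10.
Ishita predeceased; the 3/10 allotted to Ishita's branch passes to Ishita's issue by representation.
The 3/10 is divided into 2 equal shares of 3/20 among Chetan, Priya.
Chetan is living and takes 3/20.
Priya is living and takes 3/20.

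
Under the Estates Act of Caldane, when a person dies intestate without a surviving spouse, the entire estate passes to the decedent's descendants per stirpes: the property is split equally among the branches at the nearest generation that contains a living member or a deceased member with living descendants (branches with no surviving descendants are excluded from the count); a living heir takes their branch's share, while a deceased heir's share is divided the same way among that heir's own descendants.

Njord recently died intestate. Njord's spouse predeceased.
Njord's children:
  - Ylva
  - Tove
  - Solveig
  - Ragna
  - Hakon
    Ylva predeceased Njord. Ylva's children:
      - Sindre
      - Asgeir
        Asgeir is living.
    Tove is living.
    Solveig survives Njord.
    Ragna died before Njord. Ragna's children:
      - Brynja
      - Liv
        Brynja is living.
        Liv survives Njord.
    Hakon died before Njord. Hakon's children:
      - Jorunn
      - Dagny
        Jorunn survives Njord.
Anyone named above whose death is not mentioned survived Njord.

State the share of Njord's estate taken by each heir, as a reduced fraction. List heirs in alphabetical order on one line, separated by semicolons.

Asgeir 1/10; Brynja 1/10; Dagny 1/10; Jorunn 1/10; Liv 1/10; Sindre 1/10; Solveig 1/5; Tove 1/5

There is no surviving spouse, so the entire estate passes to Njord's descendants per stirpes.
The estate is divided into 5 equal shares of 1/5 among Ylva, Tove, Solveig, Ragna, Hakon.
Ylva predeceased; the 1/5 allotted to Ylva's branch passes to Ylva's issue by representation.
The 1/5 is divided into 2 equal shares of 1/10 among Sindre, Asgeir.
Sindre is living and takes 1/10.
Asgeir is living and takes 1/10.
Tove is living and takes 1/5.
Solveig is living and takes 1/5.
Ragna predeceased; the 1/5 allotted to Ragna's branch passes to Ragna's issue by representation.
The 1/5 is divided into 2 equal shares of 1/10 among Brynja, Liv.
Brynja is living and takes 1/10.
Liv is living and takes 1/10.
Hakon predeceased; the 1/5 allotted to Hakon's branch passes to Hakon's issue by representation.
The 1/5 is divided into 2 equal shares of 1/10 among Jorunn, Dagny.
Jorunn is living and takes 1/10.
Dagny is living and takes 1/10.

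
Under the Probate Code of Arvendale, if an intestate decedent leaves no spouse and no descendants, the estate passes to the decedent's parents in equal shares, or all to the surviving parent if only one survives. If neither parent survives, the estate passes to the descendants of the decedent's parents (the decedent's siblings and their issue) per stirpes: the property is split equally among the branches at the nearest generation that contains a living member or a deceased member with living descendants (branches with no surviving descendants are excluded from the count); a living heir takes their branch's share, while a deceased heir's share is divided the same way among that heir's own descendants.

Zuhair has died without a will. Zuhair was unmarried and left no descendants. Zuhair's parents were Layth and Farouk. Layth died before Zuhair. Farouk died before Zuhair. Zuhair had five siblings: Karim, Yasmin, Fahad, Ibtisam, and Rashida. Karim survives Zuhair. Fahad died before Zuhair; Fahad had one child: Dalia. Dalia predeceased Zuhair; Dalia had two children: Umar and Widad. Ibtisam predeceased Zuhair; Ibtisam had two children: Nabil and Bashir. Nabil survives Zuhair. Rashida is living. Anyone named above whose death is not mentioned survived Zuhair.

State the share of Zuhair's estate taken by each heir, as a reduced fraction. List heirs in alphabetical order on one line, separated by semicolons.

Neither parent survives and there are no descendants, so the estate passes to Zuhair's siblings and their issue per stirpes.
The estate is divided into 5 equal shares of 1/5 among Karim, Yasmin, Fahad, Ibtisam, Rashida.
Karim is living and takes 1/5.
Yasmin is living and takes 1/5.
Fahad predeceased; the 1/5 allotted to Fahad's branch passes to Fahad's issue by representation.
Dalia's line is the sole branch at this level, so the full 1/5 passes to Dalia's issue by representation.
The 1/5 is divided into 2 equal shares of 1/10 among Umar, Widad.
Umar is living and takes 1/10.
Widad is living and takes 1/10.
Ibtisam predeceased; the 1/5 allotted to Ibtisam's branch passes to Ibtisam's issue by representation.
The 1/5 is divided into 2 equal shares of 1/10 among Nabil, Bashir.
Nabil is living and takes 1/10.
Bashir is living and takes 1/10.
Rashida is living and takes 1/5.

Bashir 1/10; Karim 1/5; Nabil 1/10; Rashida 1/5; Umar 1/10; Widad 1/10; Yasmin 1/5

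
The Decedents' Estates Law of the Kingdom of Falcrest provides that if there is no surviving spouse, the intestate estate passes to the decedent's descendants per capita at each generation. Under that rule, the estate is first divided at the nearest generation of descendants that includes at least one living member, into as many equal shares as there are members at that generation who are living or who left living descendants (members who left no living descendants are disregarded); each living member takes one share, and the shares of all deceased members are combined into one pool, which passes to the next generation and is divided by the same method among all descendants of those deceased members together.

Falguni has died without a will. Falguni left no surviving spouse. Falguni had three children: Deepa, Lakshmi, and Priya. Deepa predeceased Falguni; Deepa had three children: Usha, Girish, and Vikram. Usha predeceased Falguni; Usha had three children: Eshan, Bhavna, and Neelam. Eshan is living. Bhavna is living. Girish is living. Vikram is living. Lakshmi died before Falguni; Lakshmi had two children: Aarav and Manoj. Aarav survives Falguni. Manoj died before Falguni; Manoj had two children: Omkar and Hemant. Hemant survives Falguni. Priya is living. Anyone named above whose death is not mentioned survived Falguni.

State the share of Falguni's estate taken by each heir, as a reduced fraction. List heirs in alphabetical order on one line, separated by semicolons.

There is no surviving spouse, so the entire estate passes to Falguni's descendants per capita at each generation.
At generation 1 (Deepa, Lakshmi, Priya) there are 3 shares of (1)/3 = 1/3 each.
Living: Priya — each takes 1/3.
Deceased: Deepa and Lakshmi. Their combined 2/3 is pooled and carried to generation 2.
At generation 2 (Usha, Girish, Vikram, Aarav, Manoj) there are 5 shares of (2/3)/5 = 2/15 each.
Living: Girish, Vikram, and Aarav — each takes 2/15.
Deceased: Usha and Manoj. Their combined 4/15 is pooled and carried to generation 3.
At generation 3 (Eshan, Bhavna, Neelam, Omkar, Hemant) there are 5 shares of (4/15)/5 = 4/75 each.
Living: Eshan, Bhavna, Neelam, Omkar, and Hemant — each takes 4/75.

Aarav 2/15; Bhavna 4/75; Eshan 4/75; Girish 2/15; Hemant 4/75; Neelam 4/75; Omkar 4/75; Priya 1/3; Vikram 2/15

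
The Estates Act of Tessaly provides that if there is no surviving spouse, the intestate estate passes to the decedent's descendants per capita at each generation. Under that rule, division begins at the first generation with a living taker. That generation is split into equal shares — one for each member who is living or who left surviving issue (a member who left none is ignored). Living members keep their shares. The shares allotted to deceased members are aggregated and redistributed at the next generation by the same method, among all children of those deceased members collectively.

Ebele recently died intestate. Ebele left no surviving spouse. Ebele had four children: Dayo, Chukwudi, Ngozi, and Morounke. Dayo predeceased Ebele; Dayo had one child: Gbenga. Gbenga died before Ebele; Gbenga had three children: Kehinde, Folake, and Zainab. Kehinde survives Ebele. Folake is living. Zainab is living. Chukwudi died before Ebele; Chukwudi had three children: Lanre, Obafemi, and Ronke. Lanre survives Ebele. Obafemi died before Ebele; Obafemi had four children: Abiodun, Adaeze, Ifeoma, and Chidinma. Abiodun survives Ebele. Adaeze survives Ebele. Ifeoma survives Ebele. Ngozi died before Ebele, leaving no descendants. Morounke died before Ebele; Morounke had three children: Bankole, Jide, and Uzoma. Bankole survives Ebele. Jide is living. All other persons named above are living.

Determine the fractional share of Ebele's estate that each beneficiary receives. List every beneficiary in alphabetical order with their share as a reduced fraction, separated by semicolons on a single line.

Abiodun 2/49; Adaeze 2/49; Bankole 1/7; Chidinma 2/49; Folake 2/49; Ifeoma 2/49; Jide 1/7; Kehinde 2/49; Lanre 1/7; Ronke 1/7; Uzoma 1/7; Zainab 2/49

There is no surviving spouse, so the entire estate passes to Ebele's descendants per capita at each generation.
No one at generation 1 (Dayo, Chukwudi, Morounke) is living; moving to the next generation.
At generation 2 (Gbenga, Lanre, Obafemi, Ronke, Bankole, Jide, Uzoma) there are 7 shares of (1)/7 = 1/7 each.
Living: Lanre, Ronke, Bankole, Jide, and Uzoma — each takes 1/7.
Deceased: Gbenga and Obafemi. Their combined 2/7 is pooled and carried to generation 3.
At generation 3 (Kehinde, Folake, Zainab, Abiodun, Adaeze, Ifeoma, Chidinma) there are 7 shares of (2/7)/7 = 2/49 each.
Living: Kehinde, Folake, Zainab, Abiodun, Adaeze, Ifeoma, and Chidinma — each takes 2/49.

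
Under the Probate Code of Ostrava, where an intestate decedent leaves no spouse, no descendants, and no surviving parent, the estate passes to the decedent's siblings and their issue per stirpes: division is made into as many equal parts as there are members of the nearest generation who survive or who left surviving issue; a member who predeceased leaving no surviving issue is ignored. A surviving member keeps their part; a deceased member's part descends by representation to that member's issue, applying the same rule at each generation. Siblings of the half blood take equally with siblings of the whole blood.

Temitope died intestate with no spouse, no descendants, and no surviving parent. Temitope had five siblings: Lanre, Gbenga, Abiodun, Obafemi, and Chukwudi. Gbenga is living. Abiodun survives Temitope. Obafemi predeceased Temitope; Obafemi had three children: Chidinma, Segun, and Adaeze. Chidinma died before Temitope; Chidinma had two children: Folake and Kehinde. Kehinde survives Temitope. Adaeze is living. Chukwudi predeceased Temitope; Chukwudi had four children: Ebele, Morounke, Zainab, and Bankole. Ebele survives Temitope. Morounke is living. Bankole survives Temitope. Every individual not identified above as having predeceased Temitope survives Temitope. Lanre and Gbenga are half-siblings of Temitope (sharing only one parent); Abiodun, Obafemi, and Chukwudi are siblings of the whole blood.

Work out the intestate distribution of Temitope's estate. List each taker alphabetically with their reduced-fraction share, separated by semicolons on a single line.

No spouse, descendants, or parent survives, so the estate passes to Temitope's siblings per stirpes.
Half-blood and whole-blood siblings take equally under the stated rule.
The estate is divided into 5 equal shares of 1/5 among Lanre, Gbenga, Abiodun, Obafemi, Chukwudi.
Lanre is living and takes 1/5.
Gbenga is living and takes 1/5.
Abiodun is living and takes 1/5.
Obafemi predeceased; the 1/5 allotted to Obafemi's branch passes to Obafemi's issue by representation.
The 1/5 is divided into 3 equal shares of 1/15 among Chidinma, Segun, Adaeze.
Chidinma predeceased; the 1/15 allotted to Chidinma's branch passes to Chidinma's issue by representation.
The 1/15 is divided into 2 equal shares of 1/30 among Folake, Kehinde.
Folake is living and takes 1/30.
Kehinde is living and takes 1/30.
Segun is living and takes 1/15.
Adaeze is living and takes 1/15.
Chukwudi predeceased; the 1/5 allotted to Chukwudi's branch passes to Chukwudi's issue by representation.
The 1/5 is divided into 4 equal shares of 1/20 among Ebele, Morounke, Zainab, Bankole.
Ebele is living and takes 1/20.
Morounke is living and takes 1/20.
Zainab is living and takes 1/20.
Bankole is living and takes 1/20.

Abiodun 1/5; Adaeze 1/15; Bankole 1/20; Ebele 1/20; Folake 1/30; Gbenga 1/5; Kehinde 1/30; Lanre 1/5; Morounke 1/20; Segun 1/15; Zainab 1/20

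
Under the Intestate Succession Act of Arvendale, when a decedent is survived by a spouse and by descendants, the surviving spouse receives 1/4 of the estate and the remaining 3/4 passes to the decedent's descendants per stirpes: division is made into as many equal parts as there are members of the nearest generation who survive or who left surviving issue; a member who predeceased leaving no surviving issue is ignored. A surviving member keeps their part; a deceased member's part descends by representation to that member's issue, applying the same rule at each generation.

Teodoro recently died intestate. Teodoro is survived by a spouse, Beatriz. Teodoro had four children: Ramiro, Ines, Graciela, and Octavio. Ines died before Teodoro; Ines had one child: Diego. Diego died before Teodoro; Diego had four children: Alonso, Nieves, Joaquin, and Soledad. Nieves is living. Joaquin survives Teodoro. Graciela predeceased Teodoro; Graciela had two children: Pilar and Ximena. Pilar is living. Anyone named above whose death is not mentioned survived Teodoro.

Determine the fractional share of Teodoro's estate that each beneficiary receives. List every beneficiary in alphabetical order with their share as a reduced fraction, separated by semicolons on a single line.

Beatriz, as surviving spouse, takes 1/4.
The remaining 3/4 passes to Teodoro's descendants per stirpes.
The 3/4 is divided into 4 equal shares of 3/16 among Ramiro, Ines, Graciela, Octavio.
Ramiro is living and takes 3/16.
Ines predeceased; the 3/16 allotted to Ines's branch passes to Ines's issue by representation.
Diego's line is the sole branch at this level, so the full 3/16 passes to Diego's issue by representation.
The 3/16 is divided into 4 equal shares of 3/64 among Alonso, Nieves, Joaquin, Soledad.
Alonso is living and takes 3/64.
Nieves is living and takes 3/64.
Joaquin is living and takes 3/64.
Soledad is living and takes 3/64.
Graciela predeceased; the 3/16 allotted to Graciela's branch passes to Graciela's issue by representation.
The 3/16 is divided into 2 equal shares of 3/32 among Pilar, Ximena.
Pilar is living and takes 3/32.
Ximena is living and takes 3/32.
Octavio is living and takes 3/16.

Alonso 3/64; Beatriz 1/4; Joaquin 3/64; Nieves 3/64; Octavio 3/16; Pilar 3/32; Ramiro 3/16; Soledad 3/64; Ximena 3/32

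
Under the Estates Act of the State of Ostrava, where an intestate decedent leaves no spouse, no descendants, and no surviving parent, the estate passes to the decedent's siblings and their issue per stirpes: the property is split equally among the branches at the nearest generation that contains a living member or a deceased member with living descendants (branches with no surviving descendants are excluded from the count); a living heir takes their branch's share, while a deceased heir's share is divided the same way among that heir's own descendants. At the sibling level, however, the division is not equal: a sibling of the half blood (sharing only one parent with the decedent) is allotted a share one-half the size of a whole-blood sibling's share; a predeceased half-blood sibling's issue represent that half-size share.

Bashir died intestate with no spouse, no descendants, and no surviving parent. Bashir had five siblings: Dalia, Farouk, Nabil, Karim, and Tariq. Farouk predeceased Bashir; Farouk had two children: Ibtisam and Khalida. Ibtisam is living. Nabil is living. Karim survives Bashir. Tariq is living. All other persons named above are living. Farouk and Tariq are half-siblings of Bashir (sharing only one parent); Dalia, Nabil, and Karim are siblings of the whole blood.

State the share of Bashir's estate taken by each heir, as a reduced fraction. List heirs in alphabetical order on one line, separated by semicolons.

No spouse, descendants, or parent survives, so the estate passes to Bashir's siblings per stirpes.
Half-blood siblings count for one-half the weight of whole-blood siblings at the initial division.
Dividing 1 in proportion to weights (total weight 4): Dalia (weight 1) → 1/4; Farouk (weight 1/2) → 1/8; Nabil (weight 1) → 1/4; Karim (weight 1) → 1/4; Tariq (weight 1/2) → 1/8.
Dalia is living and takes 1/4.
Farouk predeceased; the 1/8 allotted to Farouk's branch passes to Farouk's issue by representation.
The 1/8 is divided into 2 equal shares of 1/16 among Ibtisam, Khalida.
Ibtisam is living and takes 1/16.
Khalida is living and takes 1/16.
Nabil is living and takes 1/4.
Karim is living and takes 1/4.
Tariq is living and takes 1/8.

Dalia 1/4; Ibtisam 1/16; Karim 1/4; Khalida 1/16; Nabil 1/4; Tariq 1/8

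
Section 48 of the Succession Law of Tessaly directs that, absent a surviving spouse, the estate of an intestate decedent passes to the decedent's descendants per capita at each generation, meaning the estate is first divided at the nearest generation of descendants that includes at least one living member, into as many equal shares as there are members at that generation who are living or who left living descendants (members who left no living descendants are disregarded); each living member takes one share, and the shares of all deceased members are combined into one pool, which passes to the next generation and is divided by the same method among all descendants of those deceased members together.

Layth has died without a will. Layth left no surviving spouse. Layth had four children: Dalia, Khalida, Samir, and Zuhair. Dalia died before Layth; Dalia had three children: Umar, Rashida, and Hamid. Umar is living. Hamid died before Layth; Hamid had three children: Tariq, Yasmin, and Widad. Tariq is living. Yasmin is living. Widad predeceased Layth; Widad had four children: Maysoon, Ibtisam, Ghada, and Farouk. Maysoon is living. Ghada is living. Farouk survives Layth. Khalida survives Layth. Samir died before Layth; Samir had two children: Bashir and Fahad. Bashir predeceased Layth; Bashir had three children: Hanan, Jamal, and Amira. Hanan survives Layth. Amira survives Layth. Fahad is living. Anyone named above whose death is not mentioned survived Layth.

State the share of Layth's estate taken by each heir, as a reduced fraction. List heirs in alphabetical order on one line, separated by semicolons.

There is no surviving spouse, so the entire estate passes to Layth's descendants per capita at each generation.
At generation 1 (Dalia, Khalida, Samir, Zuhair) there are 4 shares of (1)/4 = 1/4 each.
Living: Khalida and Zuhair — each takes 1/4.
Deceased: Dalia and Samir. Their combined 1/2 is pooled and carried to generation 2.
At generation 2 (Umar, Rashida, Hamid, Bashir, Fahad) there are 5 shares of (1/2)/5 = 1/10 each.
Living: Umar, Rashida, and Fahad — each takes 1/10.
Deceased: Hamid and Bashir. Their combined 1/5 is pooled and carried to generation 3.
At generation 3 (Tariq, Yasmin, Widad, Hanan, Jamal, Amira) there are 6 shares of (1/5)/6 = 1/30 each.
Living: Tariq, Yasmin, Hanan, Jamal, and Amira — each takes 1/30.
Deceased: Widad. That 1/30 share is carried to generation 4.
At generation 4 (Maysoon, Ibtisam, Ghada, Farouk) there are 4 shares of (1/30)/4 = 1/120 each.
Living: Maysoon, Ibtisam, Ghada, and Farouk — each takes 1/120.

Amira 1/30; Fahad 1/10; Farouk 1/120; Ghada 1/120; Hanan 1/30; Ibtisam 1/120; Jamal 1/30; Khalida 1/4; Maysoon 1/120; Rashida 1/10; Tariq 1/30; Umar 1/10; Yasmin 1/30; Zuhair 1/4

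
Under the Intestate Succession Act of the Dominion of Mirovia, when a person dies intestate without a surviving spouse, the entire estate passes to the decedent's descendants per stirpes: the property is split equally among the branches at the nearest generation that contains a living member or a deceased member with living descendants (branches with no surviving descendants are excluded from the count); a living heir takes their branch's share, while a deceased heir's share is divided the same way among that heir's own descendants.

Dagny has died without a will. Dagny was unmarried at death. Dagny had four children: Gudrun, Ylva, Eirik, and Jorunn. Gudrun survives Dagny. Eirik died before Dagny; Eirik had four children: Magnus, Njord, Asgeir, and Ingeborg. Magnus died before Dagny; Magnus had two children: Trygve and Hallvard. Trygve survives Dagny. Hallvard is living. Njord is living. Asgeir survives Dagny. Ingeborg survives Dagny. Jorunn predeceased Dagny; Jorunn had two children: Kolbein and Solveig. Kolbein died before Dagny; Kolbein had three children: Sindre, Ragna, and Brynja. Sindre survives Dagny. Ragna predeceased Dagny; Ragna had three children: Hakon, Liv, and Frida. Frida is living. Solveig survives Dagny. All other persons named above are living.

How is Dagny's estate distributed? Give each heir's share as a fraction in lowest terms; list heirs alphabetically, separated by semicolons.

Asgeir 1/16; Brynja 1/24; Frida 1/72; Gudrun 1/4; Hakon 1/72; Hallvard 1/32; Ingeborg 1/16; Liv 1/72; Njord 1/16; Sindre 1/24; Solveig 1/8; Trygve 1/32; Ylva 1/4

There is no surviving spouse, so the entire estate passes to Dagny's descendants per stirpes.
The estate is divided into 4 equal shares of 1/4 among Gudrun, Ylva, Eirik, Jorunn.
Gudrun is living and takes 1/4.
Ylva is living and takes 1/4.
Eirik predeceased; the 1/4 allotted to Eirik's branch passes to Eirik's issue by representation.
The 1/4 is divided into 4 equal shares of 1/16 among Magnus, Njord, Asgeir, Ingeborg.
Magnus predeceased; the 1/16 allotted to Magnus's branch passes to Magnus's issue by representation.
The 1/16 is divided into 2 equal shares of 1/32 among Trygve, Hallvard.
Trygve is living and takes 1/32.
Hallvard is living and takes 1/32.
Njord is living and takes 1/16.
Asgeir is living and takes 1/16.
Ingeborg is living and takes 1/16.
Jorunn predeceased; the 1/4 allotted to Jorunn's branch passes to Jorunn's issue by representation.
The 1/4 is divided into 2 equal shares of 1/8 among Kolbein, Solveig.
Kolbein predeceased; the 1/8 allotted to Kolbein's branch passes to Kolbein's issue by representation.
The 1/8 is divided into 3 equal shares of 1/24 among Sindre, Ragna, Brynja.
Sindre is living and takes 1/24.
Ragna predeceased; the 1/24 allotted to Ragna's branch passes to Ragna's issue by representation.
The 1/24 is divided into 3 equal shares of 1/72 among Hakon, Liv, Frida.
Hakon is living and takes 1/72.
Liv is living and takes 1/72.
Frida is living and takes 1/72.
Brynja is living and takes 1/24.
Solveig is living and takes 1/8.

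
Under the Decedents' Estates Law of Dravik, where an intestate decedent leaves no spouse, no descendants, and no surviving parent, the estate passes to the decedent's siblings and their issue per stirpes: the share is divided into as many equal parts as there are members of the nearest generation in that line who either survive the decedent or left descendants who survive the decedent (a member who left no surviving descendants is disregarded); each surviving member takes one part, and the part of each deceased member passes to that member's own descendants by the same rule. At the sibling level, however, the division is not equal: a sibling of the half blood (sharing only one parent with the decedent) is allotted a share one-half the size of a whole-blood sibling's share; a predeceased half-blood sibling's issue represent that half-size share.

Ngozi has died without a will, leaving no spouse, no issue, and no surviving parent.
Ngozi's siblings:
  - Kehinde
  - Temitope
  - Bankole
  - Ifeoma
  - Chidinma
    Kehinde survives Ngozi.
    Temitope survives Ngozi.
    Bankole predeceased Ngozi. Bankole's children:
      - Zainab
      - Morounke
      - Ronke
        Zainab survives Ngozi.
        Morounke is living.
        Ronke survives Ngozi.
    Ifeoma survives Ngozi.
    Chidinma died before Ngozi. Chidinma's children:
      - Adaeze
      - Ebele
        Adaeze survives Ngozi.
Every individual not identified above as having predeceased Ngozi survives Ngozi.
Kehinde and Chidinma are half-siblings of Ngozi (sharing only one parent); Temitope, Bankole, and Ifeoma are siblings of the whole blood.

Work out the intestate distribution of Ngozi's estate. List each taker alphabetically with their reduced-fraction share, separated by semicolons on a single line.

No spouse, descendants, or parent survives, so the estate passes to Ngozi's siblings per stirpes.
Half-blood siblings count for one-half the weight of whole-blood siblings at the initial division.
Dividing 1 in proportion to weights (total weight 4): Kehinde (weight 1/2) → 1/8; Temitope (weight 1) → 1/4; Bankole (weight 1) → 1/4; Ifeoma (weight 1) → 1/4; Chidinma (weight 1/2) → 1/8.
Kehinde is living and takes 1/8.
Temitope is living and takes 1/4.
Bankole predeceased; the 1/4 allotted to Bankole's branch passes to Bankole's issue by representation.
The 1/4 is divided into 3 equal shares of 1/12 among Zainab, Morounke, Ronke.
Zainab is living and takes 1/12.
Morounke is living and takes 1/12.
Ronke is living and takes 1/12.
Ifeoma is living and takes 1/4.
Chidinma predeceased; the 1/8 allotted to Chidinma's branch passes to Chidinma's issue by representation.
The 1/8 is divided into 2 equal shares of 1/16 among Adaeze, Ebele.
Adaeze is living and takes 1/16.
Ebele is living and takes 1/16.

Adaeze 1/16; Ebele 1/16; Ifeoma 1/4; Kehinde 1/8; Morounke 1/12; Ronke 1/12; Temitope 1/4; Zainab 1/12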